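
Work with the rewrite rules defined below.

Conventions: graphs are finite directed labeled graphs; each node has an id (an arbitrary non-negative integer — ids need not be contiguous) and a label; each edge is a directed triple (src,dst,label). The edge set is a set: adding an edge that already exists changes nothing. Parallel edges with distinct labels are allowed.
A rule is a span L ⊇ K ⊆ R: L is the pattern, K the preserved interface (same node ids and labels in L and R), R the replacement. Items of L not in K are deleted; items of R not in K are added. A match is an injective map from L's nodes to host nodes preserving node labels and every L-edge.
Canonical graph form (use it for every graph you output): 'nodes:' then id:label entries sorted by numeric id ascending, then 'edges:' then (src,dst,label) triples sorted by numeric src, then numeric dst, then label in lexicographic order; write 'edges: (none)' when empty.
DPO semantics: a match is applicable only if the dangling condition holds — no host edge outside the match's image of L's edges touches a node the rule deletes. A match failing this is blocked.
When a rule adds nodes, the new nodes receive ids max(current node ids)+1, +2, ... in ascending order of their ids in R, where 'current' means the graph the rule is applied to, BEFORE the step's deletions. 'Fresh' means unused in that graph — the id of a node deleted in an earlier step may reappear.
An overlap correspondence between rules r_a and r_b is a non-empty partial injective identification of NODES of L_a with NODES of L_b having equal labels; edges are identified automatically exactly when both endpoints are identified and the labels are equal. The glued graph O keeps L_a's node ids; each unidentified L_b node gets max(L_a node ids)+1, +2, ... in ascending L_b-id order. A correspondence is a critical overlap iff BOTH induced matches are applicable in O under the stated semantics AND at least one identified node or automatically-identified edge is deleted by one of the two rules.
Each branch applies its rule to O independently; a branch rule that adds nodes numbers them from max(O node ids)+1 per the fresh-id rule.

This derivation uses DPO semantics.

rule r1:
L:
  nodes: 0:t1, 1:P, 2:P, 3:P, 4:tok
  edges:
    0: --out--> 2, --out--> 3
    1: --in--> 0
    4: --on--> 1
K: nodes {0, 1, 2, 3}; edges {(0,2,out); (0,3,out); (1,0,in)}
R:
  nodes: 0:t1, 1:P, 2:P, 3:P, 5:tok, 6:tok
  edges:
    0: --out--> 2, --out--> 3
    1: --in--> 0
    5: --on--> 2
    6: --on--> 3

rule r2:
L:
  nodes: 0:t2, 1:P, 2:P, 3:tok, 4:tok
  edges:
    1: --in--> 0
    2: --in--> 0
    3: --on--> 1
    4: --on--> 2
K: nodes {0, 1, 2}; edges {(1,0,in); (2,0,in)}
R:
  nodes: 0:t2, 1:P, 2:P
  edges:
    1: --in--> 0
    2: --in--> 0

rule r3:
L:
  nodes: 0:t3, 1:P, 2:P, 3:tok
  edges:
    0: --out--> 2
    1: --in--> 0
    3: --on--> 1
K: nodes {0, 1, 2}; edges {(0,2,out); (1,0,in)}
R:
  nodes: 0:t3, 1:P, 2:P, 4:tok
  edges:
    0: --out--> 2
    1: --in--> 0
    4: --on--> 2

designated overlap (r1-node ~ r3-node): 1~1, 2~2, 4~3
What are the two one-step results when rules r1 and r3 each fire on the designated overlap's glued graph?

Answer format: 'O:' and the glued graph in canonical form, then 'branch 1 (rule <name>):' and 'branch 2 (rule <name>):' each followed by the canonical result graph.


O:
nodes: 0:t1, 1:P, 2:P, 3:P, 4:tok, 5:t3
edges: (0,2,out); (0,3,out); (1,0,in); (1,5,in); (4,1,on); (5,2,out)
branch 1 (rule r1):
nodes: 0:t1, 1:P, 2:P, 3:P, 5:t3, 6:tok, 7:tok
edges: (0,2,out); (0,3,out); (1,0,in); (1,5,in); (5,2,out); (6,2,on); (7,3,on)
branch 2 (rule r3):
nodes: 0:t1, 1:P, 2:P, 3:P, 5:t3, 6:tok
edges: (0,2,out); (0,3,out); (1,0,in); (1,5,in); (5,2,out); (6,2,on)


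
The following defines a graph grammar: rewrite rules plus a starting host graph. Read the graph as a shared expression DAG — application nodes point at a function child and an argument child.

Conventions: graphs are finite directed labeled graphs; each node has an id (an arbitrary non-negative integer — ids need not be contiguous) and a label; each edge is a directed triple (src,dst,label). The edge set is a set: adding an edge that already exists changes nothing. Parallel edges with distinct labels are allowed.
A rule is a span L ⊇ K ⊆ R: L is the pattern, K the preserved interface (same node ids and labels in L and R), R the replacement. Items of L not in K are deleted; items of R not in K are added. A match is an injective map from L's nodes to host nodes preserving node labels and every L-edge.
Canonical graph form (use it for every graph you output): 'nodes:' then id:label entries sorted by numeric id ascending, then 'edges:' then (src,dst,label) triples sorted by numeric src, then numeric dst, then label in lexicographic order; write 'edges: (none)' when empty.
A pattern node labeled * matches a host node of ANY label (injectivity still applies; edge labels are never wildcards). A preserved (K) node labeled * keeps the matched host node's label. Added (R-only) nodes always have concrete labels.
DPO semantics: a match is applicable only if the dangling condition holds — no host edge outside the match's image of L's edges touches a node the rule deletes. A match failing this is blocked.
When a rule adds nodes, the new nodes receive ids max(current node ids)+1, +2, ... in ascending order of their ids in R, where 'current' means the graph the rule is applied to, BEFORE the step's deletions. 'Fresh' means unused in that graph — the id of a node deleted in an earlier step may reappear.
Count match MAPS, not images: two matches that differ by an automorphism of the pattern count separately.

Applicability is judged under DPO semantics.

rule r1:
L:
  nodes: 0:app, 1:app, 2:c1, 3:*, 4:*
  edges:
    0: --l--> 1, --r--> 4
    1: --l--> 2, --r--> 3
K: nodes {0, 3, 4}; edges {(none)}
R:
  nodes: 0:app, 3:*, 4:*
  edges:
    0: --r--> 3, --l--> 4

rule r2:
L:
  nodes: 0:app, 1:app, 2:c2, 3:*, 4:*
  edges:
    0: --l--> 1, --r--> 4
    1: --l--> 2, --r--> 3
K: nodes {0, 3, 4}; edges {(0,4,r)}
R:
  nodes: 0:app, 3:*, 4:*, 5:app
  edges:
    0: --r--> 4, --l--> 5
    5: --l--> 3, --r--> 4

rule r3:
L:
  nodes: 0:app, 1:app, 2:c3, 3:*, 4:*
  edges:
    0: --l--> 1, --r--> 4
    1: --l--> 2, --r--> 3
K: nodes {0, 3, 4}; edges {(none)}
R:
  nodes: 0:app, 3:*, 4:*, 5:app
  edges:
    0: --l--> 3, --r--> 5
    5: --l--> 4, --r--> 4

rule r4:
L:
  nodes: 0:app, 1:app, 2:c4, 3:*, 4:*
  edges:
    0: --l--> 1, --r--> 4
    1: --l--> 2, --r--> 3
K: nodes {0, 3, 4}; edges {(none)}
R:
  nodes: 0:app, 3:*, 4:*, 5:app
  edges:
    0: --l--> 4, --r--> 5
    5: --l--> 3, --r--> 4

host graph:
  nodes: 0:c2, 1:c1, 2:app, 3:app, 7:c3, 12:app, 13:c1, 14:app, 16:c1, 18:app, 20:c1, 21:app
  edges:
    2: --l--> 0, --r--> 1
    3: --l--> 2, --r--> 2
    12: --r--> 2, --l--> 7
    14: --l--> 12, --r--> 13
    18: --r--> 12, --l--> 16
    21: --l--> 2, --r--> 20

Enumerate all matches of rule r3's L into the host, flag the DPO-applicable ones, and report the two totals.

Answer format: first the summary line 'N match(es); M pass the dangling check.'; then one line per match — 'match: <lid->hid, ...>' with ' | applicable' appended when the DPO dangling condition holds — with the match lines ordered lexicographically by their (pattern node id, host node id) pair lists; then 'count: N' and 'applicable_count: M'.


1 match(es); 0 pass the dangling check.
match: 0->14, 1->12, 2->7, 3->2, 4->13
count: 1
applicable_count: 0


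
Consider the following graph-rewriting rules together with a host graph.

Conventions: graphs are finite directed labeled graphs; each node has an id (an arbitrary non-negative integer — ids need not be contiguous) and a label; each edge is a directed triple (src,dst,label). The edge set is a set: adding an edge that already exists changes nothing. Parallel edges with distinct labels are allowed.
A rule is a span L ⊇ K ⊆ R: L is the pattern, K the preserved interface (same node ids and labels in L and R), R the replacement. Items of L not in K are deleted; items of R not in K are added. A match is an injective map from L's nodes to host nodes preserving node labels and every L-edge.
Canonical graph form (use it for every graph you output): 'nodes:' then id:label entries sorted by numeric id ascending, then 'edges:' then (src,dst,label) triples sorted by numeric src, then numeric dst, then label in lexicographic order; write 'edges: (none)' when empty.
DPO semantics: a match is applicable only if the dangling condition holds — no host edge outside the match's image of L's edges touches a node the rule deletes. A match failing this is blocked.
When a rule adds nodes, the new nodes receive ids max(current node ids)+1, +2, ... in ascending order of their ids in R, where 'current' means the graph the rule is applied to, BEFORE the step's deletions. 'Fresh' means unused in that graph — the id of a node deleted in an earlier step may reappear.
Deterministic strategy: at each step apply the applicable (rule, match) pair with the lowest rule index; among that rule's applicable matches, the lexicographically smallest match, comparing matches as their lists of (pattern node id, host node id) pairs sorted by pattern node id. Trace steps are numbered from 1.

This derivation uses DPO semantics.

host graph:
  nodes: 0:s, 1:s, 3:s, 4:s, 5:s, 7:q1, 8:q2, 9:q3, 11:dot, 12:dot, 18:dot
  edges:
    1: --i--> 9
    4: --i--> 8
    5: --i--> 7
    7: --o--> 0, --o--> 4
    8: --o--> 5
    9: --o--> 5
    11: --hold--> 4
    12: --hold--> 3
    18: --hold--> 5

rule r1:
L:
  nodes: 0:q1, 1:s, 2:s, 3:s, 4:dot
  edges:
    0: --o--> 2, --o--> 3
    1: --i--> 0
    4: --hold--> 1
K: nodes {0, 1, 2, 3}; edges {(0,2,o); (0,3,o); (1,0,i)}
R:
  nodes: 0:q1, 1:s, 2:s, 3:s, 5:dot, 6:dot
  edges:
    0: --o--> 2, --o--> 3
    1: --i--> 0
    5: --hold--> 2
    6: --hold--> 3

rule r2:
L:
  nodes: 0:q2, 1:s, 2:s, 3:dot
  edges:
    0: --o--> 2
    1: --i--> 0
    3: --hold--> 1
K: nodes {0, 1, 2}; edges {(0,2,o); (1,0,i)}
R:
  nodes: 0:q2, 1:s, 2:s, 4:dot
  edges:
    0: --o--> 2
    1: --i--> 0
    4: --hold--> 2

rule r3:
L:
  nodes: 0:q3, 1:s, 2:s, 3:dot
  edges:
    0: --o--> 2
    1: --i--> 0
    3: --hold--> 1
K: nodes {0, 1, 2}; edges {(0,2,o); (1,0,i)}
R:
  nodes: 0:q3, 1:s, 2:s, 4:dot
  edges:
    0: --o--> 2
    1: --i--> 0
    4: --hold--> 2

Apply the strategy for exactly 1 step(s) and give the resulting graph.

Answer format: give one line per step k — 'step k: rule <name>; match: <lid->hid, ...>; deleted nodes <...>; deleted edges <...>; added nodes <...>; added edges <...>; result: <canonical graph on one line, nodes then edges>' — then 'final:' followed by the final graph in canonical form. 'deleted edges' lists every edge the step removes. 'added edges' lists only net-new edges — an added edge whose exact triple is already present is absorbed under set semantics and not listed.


step 1: rule r1; match: 0->7, 1->5, 2->0, 3->4, 4->18; deleted nodes 18; deleted edges (18,5,hold); added nodes 19, 20; added edges (19,0,hold); (20,4,hold); result: nodes: 0:s, 1:s, 3:s, 4:s, 5:s, 7:q1, 8:q2, 9:q3, 11:dot, 12:dot, 19:dot, 20:dot edges: (1,9,i); (4,8,i); (5,7,i); (7,0,o); (7,4,o); (8,5,o); (9,5,o); (11,4,hold); (12,3,hold); (19,0,hold); (20,4,hold)
final:
nodes: 0:s, 1:s, 3:s, 4:s, 5:s, 7:q1, 8:q2, 9:q3, 11:dot, 12:dot, 19:dot, 20:dot
edges: (1,9,i); (4,8,i); (5,7,i); (7,0,o); (7,4,o); (8,5,o); (9,5,o); (11,4,hold); (12,3,hold); (19,0,hold); (20,4,hold)


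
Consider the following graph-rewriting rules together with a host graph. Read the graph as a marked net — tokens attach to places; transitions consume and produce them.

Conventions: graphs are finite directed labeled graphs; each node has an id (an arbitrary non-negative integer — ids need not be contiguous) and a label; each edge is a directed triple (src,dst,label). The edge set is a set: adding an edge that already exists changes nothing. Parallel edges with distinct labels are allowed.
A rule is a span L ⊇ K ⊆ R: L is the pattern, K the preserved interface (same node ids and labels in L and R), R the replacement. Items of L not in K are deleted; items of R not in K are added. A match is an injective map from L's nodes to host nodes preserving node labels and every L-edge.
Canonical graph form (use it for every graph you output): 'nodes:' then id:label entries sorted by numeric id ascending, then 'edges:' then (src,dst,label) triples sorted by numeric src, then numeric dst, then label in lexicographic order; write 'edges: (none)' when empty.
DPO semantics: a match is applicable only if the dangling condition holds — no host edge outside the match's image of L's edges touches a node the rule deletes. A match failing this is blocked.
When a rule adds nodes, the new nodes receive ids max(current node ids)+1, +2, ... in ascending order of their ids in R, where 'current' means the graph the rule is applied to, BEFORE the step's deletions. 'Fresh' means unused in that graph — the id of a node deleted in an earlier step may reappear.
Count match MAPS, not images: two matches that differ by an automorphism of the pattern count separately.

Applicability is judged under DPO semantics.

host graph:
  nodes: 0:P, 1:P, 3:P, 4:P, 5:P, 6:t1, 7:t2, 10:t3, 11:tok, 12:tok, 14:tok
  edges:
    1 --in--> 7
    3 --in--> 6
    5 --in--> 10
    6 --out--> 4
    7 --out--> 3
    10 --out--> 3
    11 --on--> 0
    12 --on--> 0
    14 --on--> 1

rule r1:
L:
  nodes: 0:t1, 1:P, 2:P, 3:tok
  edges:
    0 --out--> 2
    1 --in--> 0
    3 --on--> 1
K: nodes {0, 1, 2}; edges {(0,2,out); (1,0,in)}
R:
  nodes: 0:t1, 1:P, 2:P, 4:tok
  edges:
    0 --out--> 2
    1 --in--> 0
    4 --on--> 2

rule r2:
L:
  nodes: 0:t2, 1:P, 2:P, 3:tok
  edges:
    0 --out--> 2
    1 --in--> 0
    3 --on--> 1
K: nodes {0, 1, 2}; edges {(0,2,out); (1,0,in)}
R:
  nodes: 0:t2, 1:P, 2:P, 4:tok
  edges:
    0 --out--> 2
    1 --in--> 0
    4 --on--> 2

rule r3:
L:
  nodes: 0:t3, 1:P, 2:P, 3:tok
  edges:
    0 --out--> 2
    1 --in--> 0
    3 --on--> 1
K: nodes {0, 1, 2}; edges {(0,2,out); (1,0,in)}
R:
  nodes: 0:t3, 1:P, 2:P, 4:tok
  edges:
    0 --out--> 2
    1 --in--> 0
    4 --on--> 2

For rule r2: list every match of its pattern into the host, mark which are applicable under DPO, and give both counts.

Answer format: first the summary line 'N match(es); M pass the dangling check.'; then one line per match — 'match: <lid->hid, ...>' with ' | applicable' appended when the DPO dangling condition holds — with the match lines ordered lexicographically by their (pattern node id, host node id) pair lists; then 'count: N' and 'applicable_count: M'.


1 match(es); 1 pass the dangling check.
match: 0->7, 1->1, 2->3, 3->14 | applicable
count: 1
applicable_count: 1


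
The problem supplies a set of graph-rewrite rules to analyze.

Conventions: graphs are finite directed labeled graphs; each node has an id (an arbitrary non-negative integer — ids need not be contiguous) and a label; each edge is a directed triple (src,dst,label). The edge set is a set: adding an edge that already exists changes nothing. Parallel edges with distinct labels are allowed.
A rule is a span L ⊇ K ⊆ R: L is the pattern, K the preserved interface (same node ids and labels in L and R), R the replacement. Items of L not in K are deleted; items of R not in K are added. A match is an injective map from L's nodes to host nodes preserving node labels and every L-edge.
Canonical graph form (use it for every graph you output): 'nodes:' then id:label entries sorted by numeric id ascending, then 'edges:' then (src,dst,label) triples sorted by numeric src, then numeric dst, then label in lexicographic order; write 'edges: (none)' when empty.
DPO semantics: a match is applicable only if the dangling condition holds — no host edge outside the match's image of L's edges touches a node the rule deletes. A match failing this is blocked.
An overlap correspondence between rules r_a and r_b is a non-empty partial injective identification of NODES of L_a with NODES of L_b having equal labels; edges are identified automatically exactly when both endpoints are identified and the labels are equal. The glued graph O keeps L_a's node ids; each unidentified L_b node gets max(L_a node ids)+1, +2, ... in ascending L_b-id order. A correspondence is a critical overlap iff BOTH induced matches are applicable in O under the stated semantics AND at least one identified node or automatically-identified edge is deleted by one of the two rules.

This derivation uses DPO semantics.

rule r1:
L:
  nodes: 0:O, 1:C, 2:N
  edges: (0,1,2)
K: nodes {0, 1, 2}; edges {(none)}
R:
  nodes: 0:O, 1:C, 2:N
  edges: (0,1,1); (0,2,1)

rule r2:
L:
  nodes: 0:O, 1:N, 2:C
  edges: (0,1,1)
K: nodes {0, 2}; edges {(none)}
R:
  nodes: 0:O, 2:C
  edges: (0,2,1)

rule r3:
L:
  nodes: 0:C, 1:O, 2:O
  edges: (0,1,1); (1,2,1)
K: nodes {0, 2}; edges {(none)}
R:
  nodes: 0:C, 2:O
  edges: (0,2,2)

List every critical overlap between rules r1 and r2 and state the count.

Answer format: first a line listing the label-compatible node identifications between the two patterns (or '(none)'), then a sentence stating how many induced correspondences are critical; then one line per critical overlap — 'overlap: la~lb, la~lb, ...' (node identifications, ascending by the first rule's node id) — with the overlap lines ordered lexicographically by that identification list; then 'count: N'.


label-compatible node identifications between L(r1) and L(r2): 0~0, 1~2, 2~1
4 of the induced correspondences are critical overlaps of r1 and r2.
overlap: 0~0, 1~2, 2~1
overlap: 0~0, 2~1
overlap: 1~2, 2~1
overlap: 2~1
count: 4


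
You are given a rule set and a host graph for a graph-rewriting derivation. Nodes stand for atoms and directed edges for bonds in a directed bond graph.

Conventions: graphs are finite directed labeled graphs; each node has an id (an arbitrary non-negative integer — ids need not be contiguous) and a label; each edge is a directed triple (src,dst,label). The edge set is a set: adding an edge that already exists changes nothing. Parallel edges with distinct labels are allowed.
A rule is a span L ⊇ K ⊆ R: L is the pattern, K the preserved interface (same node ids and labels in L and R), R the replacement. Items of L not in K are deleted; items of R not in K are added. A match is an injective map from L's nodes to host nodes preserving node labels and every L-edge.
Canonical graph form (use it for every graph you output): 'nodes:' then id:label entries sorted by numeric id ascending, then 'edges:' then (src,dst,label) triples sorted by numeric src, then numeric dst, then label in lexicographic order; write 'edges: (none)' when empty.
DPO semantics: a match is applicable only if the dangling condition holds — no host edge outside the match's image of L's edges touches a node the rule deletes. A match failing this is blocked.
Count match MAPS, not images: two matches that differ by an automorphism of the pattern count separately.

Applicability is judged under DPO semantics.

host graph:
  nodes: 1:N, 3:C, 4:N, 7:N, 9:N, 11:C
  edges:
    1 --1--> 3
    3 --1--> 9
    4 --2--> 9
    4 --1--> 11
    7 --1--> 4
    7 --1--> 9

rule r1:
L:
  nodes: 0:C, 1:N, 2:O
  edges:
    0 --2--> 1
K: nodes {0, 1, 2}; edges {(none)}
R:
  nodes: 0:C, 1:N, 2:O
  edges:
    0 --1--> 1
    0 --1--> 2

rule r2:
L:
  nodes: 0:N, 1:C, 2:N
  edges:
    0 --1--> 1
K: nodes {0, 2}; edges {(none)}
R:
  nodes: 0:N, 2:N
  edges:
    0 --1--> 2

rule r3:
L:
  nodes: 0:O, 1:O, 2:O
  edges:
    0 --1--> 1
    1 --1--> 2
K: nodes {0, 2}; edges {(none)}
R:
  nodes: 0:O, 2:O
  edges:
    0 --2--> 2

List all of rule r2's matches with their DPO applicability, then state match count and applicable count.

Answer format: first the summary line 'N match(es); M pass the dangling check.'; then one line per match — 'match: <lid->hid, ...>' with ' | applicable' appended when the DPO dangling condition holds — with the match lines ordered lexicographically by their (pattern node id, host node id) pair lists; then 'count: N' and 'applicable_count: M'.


6 match(es); 3 pass the dangling check.
match: 0->1, 1->3, 2->4
match: 0->1, 1->3, 2->7
match: 0->1, 1->3, 2->9
match: 0->4, 1->11, 2->1 | applicable
match: 0->4, 1->11, 2->7 | applicable
match: 0->4, 1->11, 2->9 | applicable
count: 6
applicable_count: 3


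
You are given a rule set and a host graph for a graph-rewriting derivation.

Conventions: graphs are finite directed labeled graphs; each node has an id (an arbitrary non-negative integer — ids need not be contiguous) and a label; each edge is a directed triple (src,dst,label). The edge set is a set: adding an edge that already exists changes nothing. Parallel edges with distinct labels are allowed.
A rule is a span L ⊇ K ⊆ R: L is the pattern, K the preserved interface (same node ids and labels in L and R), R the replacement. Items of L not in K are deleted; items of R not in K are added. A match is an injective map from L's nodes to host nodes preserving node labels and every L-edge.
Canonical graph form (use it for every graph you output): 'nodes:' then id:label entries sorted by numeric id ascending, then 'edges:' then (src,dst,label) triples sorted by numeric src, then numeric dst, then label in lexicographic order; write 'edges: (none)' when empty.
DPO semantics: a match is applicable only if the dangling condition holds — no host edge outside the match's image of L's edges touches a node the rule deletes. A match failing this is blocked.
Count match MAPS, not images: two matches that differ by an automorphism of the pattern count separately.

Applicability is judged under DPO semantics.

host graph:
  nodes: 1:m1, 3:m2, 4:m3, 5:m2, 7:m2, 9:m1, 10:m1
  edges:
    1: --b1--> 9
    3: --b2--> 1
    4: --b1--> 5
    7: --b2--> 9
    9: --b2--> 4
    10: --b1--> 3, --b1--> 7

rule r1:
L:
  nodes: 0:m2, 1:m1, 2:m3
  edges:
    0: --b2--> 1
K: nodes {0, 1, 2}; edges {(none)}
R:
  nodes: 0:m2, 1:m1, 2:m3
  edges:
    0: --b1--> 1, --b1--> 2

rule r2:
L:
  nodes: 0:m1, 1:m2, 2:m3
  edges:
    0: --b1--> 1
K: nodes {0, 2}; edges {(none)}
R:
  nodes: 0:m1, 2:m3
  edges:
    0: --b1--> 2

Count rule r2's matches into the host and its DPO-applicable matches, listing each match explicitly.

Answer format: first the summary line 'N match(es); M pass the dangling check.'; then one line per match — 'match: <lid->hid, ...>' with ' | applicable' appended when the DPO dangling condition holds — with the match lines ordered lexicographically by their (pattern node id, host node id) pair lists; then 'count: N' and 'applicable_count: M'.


2 match(es); 0 pass the dangling check.
match: 0->10, 1->3, 2->4
match: 0->10, 1->7, 2->4
count: 2
applicable_count: 0


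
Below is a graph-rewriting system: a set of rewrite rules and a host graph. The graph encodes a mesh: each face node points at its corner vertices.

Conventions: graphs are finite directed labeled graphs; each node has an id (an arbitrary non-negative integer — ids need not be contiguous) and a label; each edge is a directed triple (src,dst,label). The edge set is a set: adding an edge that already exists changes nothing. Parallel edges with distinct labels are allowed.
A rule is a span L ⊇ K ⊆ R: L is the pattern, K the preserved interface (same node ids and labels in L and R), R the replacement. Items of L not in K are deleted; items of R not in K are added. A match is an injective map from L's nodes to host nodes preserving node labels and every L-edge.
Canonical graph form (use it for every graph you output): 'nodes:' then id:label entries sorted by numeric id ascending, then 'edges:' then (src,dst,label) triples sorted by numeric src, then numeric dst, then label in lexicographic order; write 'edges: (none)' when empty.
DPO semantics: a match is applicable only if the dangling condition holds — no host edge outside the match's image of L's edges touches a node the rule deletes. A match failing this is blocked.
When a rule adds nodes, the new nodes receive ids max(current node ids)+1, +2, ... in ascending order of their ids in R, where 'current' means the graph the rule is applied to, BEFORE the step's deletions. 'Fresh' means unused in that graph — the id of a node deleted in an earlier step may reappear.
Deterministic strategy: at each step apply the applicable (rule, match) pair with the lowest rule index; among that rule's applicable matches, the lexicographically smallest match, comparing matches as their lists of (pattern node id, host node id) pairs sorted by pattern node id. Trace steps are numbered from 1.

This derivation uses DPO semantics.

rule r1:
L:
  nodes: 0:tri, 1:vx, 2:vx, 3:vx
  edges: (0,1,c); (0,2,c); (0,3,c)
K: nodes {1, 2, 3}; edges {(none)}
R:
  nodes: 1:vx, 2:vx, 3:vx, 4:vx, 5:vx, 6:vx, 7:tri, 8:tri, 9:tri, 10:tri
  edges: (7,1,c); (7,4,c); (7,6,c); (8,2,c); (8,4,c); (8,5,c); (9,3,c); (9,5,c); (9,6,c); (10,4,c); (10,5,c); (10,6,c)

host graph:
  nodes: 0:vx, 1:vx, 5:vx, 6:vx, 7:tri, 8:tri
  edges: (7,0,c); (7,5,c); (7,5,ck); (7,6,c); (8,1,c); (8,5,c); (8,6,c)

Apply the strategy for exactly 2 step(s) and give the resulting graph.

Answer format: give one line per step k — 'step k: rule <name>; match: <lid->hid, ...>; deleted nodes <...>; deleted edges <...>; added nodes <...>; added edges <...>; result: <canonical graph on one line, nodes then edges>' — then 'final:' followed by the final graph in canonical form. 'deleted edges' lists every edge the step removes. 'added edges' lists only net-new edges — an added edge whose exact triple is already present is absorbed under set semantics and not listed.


step 1: rule r1; match: 0->8, 1->1, 2->5, 3->6; deleted nodes 8; deleted edges (8,1,c); (8,5,c); (8,6,c); added nodes 9, 10, 11, 12, 13, 14, 15; added edges (12,1,c); (12,9,c); (12,11,c); (13,5,c); (13,9,c); (13,10,c); (14,6,c); (14,10,c); (14,11,c); (15,9,c); (15,10,c); (15,11,c); result: nodes: 0:vx, 1:vx, 5:vx, 6:vx, 7:tri, 9:vx, 10:vx, 11:vx, 12:tri, 13:tri, 14:tri, 15:tri edges: (7,0,c); (7,5,c); (7,5,ck); (7,6,c); (12,1,c); (12,9,c); (12,11,c); (13,5,c); (13,9,c); (13,10,c); (14,6,c); (14,10,c); (14,11,c); (15,9,c); (15,10,c); (15,11,c)
step 2: rule r1; match: 0->12, 1->1, 2->9, 3->11; deleted nodes 12; deleted edges (12,1,c); (12,9,c); (12,11,c); added nodes 16, 17, 18, 19, 20, 21, 22; added edges (19,1,c); (19,16,c); (19,18,c); (20,9,c); (20,16,c); (20,17,c); (21,11,c); (21,17,c); (21,18,c); (22,16,c); (22,17,c); (22,18,c); result: nodes: 0:vx, 1:vx, 5:vx, 6:vx, 7:tri, 9:vx, 10:vx, 11:vx, 13:tri, 14:tri, 15:tri, 16:vx, 17:vx, 18:vx, 19:tri, 20:tri, 21:tri, 22:tri edges: (7,0,c); (7,5,c); (7,5,ck); (7,6,c); (13,5,c); (13,9,c); (13,10,c); (14,6,c); (14,10,c); (14,11,c); (15,9,c); (15,10,c); (15,11,c); (19,1,c); (19,16,c); (19,18,c); (20,9,c); (20,16,c); (20,17,c); (21,11,c); (21,17,c); (21,18,c); (22,16,c); (22,17,c); (22,18,c)
final:
nodes: 0:vx, 1:vx, 5:vx, 6:vx, 7:tri, 9:vx, 10:vx, 11:vx, 13:tri, 14:tri, 15:tri, 16:vx, 17:vx, 18:vx, 19:tri, 20:tri, 21:tri, 22:tri
edges: (7,0,c); (7,5,c); (7,5,ck); (7,6,c); (13,5,c); (13,9,c); (13,10,c); (14,6,c); (14,10,c); (14,11,c); (15,9,c); (15,10,c); (15,11,c); (19,1,c); (19,16,c); (19,18,c); (20,9,c); (20,16,c); (20,17,c); (21,11,c); (21,17,c); (21,18,c); (22,16,c); (22,17,c); (22,18,c)


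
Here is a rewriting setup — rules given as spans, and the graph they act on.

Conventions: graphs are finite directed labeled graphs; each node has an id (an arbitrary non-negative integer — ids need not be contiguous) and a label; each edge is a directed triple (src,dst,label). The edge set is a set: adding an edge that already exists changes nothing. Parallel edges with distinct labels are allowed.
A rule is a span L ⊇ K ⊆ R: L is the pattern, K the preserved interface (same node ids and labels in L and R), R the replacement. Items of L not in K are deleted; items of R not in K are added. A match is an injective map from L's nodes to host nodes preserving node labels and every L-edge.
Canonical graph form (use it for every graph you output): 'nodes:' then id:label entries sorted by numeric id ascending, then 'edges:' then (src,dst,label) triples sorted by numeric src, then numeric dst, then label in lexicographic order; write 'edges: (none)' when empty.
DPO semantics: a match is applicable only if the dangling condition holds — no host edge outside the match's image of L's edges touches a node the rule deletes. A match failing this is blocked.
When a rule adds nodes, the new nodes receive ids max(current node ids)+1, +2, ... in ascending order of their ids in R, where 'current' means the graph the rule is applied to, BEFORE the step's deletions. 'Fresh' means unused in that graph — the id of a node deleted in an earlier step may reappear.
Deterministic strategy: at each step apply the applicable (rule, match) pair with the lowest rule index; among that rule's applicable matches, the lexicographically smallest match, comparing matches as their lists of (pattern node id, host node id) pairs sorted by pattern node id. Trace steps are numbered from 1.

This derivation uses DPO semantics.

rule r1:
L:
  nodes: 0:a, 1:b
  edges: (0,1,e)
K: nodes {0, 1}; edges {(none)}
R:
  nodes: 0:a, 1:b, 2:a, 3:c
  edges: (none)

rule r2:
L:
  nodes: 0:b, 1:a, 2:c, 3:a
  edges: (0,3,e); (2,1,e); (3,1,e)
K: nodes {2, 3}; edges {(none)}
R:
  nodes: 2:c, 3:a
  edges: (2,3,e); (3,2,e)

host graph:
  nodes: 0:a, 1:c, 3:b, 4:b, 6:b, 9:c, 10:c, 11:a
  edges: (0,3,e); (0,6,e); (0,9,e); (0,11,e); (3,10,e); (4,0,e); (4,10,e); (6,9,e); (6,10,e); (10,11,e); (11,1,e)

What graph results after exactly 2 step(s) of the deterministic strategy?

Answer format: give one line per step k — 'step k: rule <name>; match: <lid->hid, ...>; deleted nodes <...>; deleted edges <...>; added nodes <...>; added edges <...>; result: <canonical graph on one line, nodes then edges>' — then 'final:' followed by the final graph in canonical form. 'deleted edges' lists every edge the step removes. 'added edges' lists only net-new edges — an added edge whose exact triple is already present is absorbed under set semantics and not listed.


step 1: rule r1; match: 0->0, 1->3; deleted nodes (none); deleted edges (0,3,e); added nodes 12, 13; added edges (none); result: nodes: 0:a, 1:c, 3:b, 4:b, 6:b, 9:c, 10:c, 11:a, 12:a, 13:c edges: (0,6,e); (0,9,e); (0,11,e); (3,10,e); (4,0,e); (4,10,e); (6,9,e); (6,10,e); (10,11,e); (11,1,e)
step 2: rule r1; match: 0->0, 1->6; deleted nodes (none); deleted edges (0,6,e); added nodes 14, 15; added edges (none); result: nodes: 0:a, 1:c, 3:b, 4:b, 6:b, 9:c, 10:c, 11:a, 12:a, 13:c, 14:a, 15:c edges: (0,9,e); (0,11,e); (3,10,e); (4,0,e); (4,10,e); (6,9,e); (6,10,e); (10,11,e); (11,1,e)
final:
nodes: 0:a, 1:c, 3:b, 4:b, 6:b, 9:c, 10:c, 11:a, 12:a, 13:c, 14:a, 15:c
edges: (0,9,e); (0,11,e); (3,10,e); (4,0,e); (4,10,e); (6,9,e); (6,10,e); (10,11,e); (11,1,e)


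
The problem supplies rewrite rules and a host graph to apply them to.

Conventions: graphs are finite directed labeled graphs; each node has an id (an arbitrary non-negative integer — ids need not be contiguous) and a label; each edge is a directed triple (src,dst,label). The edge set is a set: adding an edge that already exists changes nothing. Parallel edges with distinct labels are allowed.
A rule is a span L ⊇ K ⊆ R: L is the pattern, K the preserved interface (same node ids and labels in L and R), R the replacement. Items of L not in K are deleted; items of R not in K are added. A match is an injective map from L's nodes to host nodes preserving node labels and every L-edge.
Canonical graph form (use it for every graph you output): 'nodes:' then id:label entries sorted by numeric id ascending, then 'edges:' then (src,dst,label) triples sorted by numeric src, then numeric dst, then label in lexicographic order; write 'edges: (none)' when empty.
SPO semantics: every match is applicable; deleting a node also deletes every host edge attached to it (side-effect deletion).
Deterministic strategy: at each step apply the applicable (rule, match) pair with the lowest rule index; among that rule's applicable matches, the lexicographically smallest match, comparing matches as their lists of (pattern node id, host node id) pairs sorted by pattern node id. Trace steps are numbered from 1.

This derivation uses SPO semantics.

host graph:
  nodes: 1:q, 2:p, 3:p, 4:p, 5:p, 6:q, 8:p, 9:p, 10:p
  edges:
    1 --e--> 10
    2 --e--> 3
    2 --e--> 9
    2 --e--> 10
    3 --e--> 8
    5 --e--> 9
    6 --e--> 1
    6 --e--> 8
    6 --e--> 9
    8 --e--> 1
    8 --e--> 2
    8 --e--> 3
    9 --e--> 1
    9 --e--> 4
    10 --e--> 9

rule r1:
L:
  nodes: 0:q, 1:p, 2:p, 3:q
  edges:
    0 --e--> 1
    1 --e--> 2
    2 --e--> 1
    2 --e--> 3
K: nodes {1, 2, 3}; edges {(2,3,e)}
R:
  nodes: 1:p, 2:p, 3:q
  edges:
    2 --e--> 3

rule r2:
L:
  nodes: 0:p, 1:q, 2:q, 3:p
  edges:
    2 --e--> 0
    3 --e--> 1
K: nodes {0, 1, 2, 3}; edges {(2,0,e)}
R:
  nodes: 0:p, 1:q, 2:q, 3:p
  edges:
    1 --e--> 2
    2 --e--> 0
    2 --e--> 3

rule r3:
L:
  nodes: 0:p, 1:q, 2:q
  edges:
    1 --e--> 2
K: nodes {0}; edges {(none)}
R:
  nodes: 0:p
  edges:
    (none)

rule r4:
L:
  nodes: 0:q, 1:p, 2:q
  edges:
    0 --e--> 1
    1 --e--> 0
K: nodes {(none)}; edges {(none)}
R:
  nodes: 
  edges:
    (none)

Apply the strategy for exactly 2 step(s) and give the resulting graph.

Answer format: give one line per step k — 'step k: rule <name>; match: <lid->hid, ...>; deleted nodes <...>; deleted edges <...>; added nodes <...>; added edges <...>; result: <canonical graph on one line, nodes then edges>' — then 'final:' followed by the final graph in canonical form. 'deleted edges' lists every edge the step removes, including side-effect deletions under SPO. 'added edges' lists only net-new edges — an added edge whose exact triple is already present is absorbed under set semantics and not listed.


step 1: rule r2; match: 0->8, 1->1, 2->6, 3->9; deleted nodes (none); deleted edges (9,1,e); added nodes (none); added edges (1,6,e); result: nodes: 1:q, 2:p, 3:p, 4:p, 5:p, 6:q, 8:p, 9:p, 10:p edges: (1,6,e); (1,10,e); (2,3,e); (2,9,e); (2,10,e); (3,8,e); (5,9,e); (6,1,e); (6,8,e); (6,9,e); (8,1,e); (8,2,e); (8,3,e); (9,4,e); (10,9,e)
step 2: rule r2; match: 0->9, 1->1, 2->6, 3->8; deleted nodes (none); deleted edges (8,1,e); added nodes (none); added edges (none); result: nodes: 1:q, 2:p, 3:p, 4:p, 5:p, 6:q, 8:p, 9:p, 10:p edges: (1,6,e); (1,10,e); (2,3,e); (2,9,e); (2,10,e); (3,8,e); (5,9,e); (6,1,e); (6,8,e); (6,9,e); (8,2,e); (8,3,e); (9,4,e); (10,9,e)
final:
nodes: 1:q, 2:p, 3:p, 4:p, 5:p, 6:q, 8:p, 9:p, 10:p
edges: (1,6,e); (1,10,e); (2,3,e); (2,9,e); (2,10,e); (3,8,e); (5,9,e); (6,1,e); (6,8,e); (6,9,e); (8,2,e); (8,3,e); (9,4,e); (10,9,e)


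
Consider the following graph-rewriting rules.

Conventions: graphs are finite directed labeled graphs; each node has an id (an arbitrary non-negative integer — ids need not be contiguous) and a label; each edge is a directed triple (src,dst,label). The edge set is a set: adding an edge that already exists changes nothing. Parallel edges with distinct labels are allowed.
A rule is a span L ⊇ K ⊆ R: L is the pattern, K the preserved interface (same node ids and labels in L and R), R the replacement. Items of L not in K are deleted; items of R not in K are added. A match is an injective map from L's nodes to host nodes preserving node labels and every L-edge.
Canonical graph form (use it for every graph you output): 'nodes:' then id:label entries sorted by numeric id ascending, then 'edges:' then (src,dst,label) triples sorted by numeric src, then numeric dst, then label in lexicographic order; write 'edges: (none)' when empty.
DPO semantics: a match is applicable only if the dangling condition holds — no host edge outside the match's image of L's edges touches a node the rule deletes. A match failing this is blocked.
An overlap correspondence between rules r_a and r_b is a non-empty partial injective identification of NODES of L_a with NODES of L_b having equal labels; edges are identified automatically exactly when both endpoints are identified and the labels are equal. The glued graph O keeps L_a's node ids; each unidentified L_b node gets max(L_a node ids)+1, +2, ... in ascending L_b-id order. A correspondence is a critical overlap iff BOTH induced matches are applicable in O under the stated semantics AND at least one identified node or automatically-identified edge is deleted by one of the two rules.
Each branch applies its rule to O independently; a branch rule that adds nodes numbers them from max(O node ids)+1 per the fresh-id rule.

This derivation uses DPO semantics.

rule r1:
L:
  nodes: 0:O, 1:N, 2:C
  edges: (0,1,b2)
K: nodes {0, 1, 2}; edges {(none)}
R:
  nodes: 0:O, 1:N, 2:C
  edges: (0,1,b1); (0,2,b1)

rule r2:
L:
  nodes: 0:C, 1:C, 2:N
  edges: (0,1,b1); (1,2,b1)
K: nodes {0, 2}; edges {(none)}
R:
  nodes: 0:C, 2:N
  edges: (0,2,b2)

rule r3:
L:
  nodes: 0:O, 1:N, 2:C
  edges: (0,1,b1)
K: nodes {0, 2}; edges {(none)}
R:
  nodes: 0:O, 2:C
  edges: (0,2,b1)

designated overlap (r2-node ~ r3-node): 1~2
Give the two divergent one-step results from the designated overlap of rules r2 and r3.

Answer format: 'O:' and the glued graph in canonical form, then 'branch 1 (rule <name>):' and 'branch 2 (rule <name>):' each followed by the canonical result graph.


O:
nodes: 0:C, 1:C, 2:N, 3:O, 4:N
edges: (0,1,b1); (1,2,b1); (3,4,b1)
branch 1 (rule r2):
nodes: 0:C, 2:N, 3:O, 4:N
edges: (0,2,b2); (3,4,b1)
branch 2 (rule r3):
nodes: 0:C, 1:C, 2:N, 3:O
edges: (0,1,b1); (1,2,b1); (3,1,b1)


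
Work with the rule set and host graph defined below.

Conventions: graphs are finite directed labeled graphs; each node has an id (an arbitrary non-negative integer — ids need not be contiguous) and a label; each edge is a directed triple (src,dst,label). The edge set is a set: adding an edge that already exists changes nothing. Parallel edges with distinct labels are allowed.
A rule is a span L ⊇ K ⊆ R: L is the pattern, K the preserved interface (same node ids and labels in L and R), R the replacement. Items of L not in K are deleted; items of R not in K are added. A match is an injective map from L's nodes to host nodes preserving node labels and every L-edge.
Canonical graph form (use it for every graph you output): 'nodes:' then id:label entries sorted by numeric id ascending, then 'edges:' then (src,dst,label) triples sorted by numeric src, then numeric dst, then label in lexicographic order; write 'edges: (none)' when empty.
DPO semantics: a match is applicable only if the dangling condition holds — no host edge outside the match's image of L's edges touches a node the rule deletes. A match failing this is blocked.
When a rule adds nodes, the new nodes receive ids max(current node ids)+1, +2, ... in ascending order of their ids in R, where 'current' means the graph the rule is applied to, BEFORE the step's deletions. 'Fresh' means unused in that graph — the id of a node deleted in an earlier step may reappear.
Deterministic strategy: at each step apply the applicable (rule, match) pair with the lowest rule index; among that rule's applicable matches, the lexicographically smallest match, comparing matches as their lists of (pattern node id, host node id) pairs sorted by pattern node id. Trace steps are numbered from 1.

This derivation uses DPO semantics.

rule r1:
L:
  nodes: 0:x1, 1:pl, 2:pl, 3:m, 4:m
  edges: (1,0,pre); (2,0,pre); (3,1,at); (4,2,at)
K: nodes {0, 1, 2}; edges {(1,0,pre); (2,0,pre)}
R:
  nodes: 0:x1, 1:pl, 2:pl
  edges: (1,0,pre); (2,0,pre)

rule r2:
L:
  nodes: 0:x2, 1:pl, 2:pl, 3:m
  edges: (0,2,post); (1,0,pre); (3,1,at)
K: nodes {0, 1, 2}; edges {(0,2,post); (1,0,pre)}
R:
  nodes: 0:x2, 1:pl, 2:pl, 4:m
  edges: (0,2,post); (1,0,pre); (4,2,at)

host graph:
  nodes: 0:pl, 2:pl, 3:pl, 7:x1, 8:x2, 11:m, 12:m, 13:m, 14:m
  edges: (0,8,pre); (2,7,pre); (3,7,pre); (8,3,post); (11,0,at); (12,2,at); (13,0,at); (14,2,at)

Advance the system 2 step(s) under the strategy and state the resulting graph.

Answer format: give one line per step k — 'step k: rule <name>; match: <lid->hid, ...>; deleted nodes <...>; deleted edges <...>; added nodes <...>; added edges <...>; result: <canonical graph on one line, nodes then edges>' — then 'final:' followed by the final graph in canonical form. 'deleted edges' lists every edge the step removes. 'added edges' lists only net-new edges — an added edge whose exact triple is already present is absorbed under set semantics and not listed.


step 1: rule r2; match: 0->8, 1->0, 2->3, 3->11; deleted nodes 11; deleted edges (11,0,at); added nodes 15; added edges (15,3,at); result: nodes: 0:pl, 2:pl, 3:pl, 7:x1, 8:x2, 12:m, 13:m, 14:m, 15:m edges: (0,8,pre); (2,7,pre); (3,7,pre); (8,3,post); (12,2,at); (13,0,at); (14,2,at); (15,3,at)
step 2: rule r1; match: 0->7, 1->2, 2->3, 3->12, 4->15; deleted nodes 12, 15; deleted edges (12,2,at); (15,3,at); added nodes (none); added edges (none); result: nodes: 0:pl, 2:pl, 3:pl, 7:x1, 8:x2, 13:m, 14:m edges: (0,8,pre); (2,7,pre); (3,7,pre); (8,3,post); (13,0,at); (14,2,at)
final:
nodes: 0:pl, 2:pl, 3:pl, 7:x1, 8:x2, 13:m, 14:m
edges: (0,8,pre); (2,7,pre); (3,7,pre); (8,3,post); (13,0,at); (14,2,at)
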